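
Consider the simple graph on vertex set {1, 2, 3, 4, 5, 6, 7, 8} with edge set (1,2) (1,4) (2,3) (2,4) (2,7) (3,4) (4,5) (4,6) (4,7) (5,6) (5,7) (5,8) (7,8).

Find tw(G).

2

A width-2 tree decomposition is:
Bags: B1 = {4, 5, 7}  B2 = {4, 5, 6}  B3 = {2, 4, 7}  B4 = {5, 7, 8}  B5 = {2, 3, 4}  B6 = {1, 2, 4}
Tree: B1–B2, B1–B3, B1–B4, B3–B5, B3–B6
The largest bag has 3 vertices, giving width 2; this decomposition certifies tw(G) ≤ 2. On the other hand G contains the 3-clique {5, 7, 8}. A clique must lie in a single bag of any decomposition, so no decomposition can have width below 2. Hence tw(G) = 2 exactly.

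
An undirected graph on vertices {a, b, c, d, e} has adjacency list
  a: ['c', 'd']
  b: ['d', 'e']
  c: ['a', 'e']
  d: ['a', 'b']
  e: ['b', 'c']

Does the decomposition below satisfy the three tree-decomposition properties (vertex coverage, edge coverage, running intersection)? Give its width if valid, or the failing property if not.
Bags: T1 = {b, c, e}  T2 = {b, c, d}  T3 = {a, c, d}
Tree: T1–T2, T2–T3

Yes; width 2.

Every vertex of G appears in some bag (union = {a, b, c, d, e}); every edge is covered by a bag; and for each vertex v the set of bags containing v is connected in the bag tree. The decomposition is therefore valid. The largest bag has 3 vertices, so the width is 2.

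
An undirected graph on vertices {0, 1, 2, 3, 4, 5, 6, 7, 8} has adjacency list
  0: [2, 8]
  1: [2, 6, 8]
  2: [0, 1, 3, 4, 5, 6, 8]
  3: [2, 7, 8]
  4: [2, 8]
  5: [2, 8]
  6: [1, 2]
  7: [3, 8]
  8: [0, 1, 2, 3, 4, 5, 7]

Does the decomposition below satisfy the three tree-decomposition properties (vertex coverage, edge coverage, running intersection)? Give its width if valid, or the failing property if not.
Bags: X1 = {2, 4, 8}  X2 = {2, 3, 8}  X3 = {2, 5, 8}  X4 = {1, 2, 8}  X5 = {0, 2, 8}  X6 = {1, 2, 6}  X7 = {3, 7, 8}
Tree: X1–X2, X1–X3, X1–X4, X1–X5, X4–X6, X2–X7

Vertex coverage: the bags together contain {0, 1, 2, 3, 4, 5, 6, 7, 8}, the full vertex set. Edge coverage: each edge of G has both endpoints in at least one bag. Running intersection: for every vertex, the bags containing it form a connected subtree. All three properties hold, so this is a valid tree decomposition of width max|bag| − 1 = 2, and hence tw(G) ≤ 2.

Yes; width 2.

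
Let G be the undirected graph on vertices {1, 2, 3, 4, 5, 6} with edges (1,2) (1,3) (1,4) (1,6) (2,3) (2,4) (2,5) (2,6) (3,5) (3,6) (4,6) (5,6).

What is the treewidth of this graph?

3

A width-3 tree decomposition is:
Bags: B1 = {1, 2, 3, 6}  B2 = {1, 2, 4, 6}  B3 = {2, 3, 5, 6}
Tree: B1–B2, B1–B3
The largest bag has 4 vertices, giving width 3; this decomposition certifies tw(G) ≤ 3. For the lower bound, the 4 vertices {1, 2, 3, 6} are pairwise adjacent, and any tree decomposition puts a clique entirely inside one bag — forcing width ≥ 3. Hence tw(G) = 3 exactly.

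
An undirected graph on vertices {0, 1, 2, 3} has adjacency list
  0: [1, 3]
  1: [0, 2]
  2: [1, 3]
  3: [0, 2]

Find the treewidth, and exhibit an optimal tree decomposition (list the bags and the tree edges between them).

The largest bag has 3 vertices, giving width 2; this decomposition certifies tw(G) ≤ 2. The edges 2–1–0–3–2 form a cycle, so G is not a tree and its treewidth is at least 2. The upper and lower bounds meet at 2, so that is the treewidth.

Treewidth 2.
One such decomposition:
Bags: B1 = {0, 1, 2}  B2 = {0, 2, 3}
Tree: B1–B2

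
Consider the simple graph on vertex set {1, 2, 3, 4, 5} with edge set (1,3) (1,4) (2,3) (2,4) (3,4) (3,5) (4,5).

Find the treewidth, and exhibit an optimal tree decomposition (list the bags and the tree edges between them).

Treewidth 2.
Bags: B1 = {2, 3, 4}  B2 = {1, 3, 4}  B3 = {3, 4, 5}
Tree: B1–B2, B1–B3

The largest bag has 3 vertices, giving width 2; this decomposition certifies tw(G) ≤ 2. For the lower bound, the 3 vertices {1, 3, 4} are pairwise adjacent, and any tree decomposition puts a clique entirely inside one bag — forcing width ≥ 2. Hence tw(G) = 2 exactly.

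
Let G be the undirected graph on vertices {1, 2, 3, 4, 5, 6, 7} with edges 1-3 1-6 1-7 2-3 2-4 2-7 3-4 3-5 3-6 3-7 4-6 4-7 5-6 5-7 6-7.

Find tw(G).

3

A width-3 tree decomposition is:
Bags: B1 = {3, 4, 6, 7}  B2 = {3, 5, 6, 7}  B3 = {2, 3, 4, 7}  B4 = {1, 3, 6, 7}
Tree: B1–B2, B1–B3, B2–B4
Each bag holds 4 vertices, so the decomposition has width 3, which upper-bounds the treewidth. Conversely, {2, 3, 4, 7} is a clique of size 4, and the vertices of any clique must share a bag in every tree decomposition; so some bag has ≥ 4 vertices and tw(G) ≥ 3. Combining the bounds, tw(G) = 3.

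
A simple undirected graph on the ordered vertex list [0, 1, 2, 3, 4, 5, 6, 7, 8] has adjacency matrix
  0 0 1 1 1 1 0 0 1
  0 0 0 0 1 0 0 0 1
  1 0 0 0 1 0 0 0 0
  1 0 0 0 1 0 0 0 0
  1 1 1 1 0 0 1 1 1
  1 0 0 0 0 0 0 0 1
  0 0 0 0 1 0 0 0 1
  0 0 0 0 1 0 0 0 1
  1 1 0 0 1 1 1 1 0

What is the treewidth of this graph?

2

A width-2 tree decomposition is:
Bags: B1 = {0, 4, 8}  B2 = {0, 2, 4}  B3 = {4, 7, 8}  B4 = {0, 3, 4}  B5 = {4, 6, 8}  B6 = {0, 5, 8}  B7 = {1, 4, 8}
Tree: B1–B2, B1–B3, B1–B4, B1–B5, B1–B6, B3–B7
Every bag has size at most 3, so the width is 3 − 1 = 2 and tw(G) ≤ 2. Conversely, {0, 4, 8} is a clique of size 3, and the vertices of any clique must share a bag in every tree decomposition; so some bag has ≥ 3 vertices and tw(G) ≥ 2. Combining the bounds, tw(G) = 2.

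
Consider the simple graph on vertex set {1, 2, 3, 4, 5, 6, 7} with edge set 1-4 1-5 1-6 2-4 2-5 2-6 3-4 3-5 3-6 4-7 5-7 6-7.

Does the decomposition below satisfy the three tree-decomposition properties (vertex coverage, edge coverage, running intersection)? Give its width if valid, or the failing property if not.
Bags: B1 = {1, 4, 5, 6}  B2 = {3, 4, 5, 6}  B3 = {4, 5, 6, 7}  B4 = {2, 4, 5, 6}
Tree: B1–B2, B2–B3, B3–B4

Yes; width 3.

Vertex coverage: the bags together contain {1, 2, 3, 4, 5, 6, 7}, the full vertex set. Edge coverage: each edge of G has both endpoints in at least one bag. Running intersection: for every vertex, the bags containing it form a connected subtree. All three properties hold, so this is a valid tree decomposition of width max|bag| − 1 = 3, and hence tw(G) ≤ 3.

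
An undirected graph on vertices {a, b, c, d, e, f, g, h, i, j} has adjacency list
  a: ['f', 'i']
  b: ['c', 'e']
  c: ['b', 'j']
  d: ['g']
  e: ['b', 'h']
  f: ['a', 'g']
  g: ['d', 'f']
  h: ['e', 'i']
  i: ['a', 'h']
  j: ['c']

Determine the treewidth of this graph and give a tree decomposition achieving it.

The largest bag has 2 vertices, giving width 1; this decomposition certifies tw(G) ≤ 1. Any graph with an edge has treewidth ≥ 1, and G has the edge j–c. Therefore the treewidth is 1.

Treewidth 1.
Bags: B1 = {c, j}  B2 = {b, c}  B3 = {b, e}  B4 = {e, h}  B5 = {h, i}  B6 = {a, i}  B7 = {a, f}  B8 = {f, g}  B9 = {d, g}
Tree: B1–B2, B2–B3, B3–B4, B4–B5, B5–B6, B6–B7, B7–B8, B8–B9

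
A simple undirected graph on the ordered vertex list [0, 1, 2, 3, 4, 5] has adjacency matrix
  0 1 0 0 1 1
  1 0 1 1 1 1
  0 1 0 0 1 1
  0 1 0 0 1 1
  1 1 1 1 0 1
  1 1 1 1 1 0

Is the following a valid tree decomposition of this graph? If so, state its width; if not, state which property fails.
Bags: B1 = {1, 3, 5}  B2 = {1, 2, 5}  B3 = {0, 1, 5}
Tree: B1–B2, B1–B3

No — vertex 4 appears in no bag.

A tree decomposition must satisfy three properties: every vertex lies in some bag; for every edge, both endpoints lie together in some bag; and for every vertex, the bags containing it form a connected subtree. Here vertex 4 appears in no bag, so the decomposition is invalid.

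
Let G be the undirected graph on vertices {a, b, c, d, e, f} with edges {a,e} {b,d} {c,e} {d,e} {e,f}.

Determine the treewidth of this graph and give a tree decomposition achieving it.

Treewidth 1.
One such decomposition:
Bags: B1 = {e, f}  B2 = {a, e}  B3 = {c, e}  B4 = {d, e}  B5 = {b, d}
Tree: B1–B2, B1–B3, B1–B4, B4–B5

Every bag has size at most 2, so the width is 2 − 1 = 1 and tw(G) ≤ 1. G has an edge, so its treewidth is at least 1. The upper and lower bounds meet at 1, so that is the treewidth.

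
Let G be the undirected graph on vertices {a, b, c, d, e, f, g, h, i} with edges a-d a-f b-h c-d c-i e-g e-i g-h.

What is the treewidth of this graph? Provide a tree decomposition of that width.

Treewidth 1.
One such decomposition:
Bags: B1 = {a, f}  B2 = {a, d}  B3 = {c, d}  B4 = {c, i}  B5 = {e, i}  B6 = {e, g}  B7 = {g, h}  B8 = {b, h}
Tree: B1–B2, B2–B3, B3–B4, B4–B5, B5–B6, B6–B7, B7–B8

Every bag has size at most 2, so the width is 2 − 1 = 1 and tw(G) ≤ 1. Any graph with an edge has treewidth ≥ 1, and G has the edge f–a. Hence tw(G) = 1 exactly.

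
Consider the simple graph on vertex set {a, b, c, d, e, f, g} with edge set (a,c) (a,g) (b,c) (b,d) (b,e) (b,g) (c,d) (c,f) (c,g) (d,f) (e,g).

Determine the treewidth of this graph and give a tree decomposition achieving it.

Each bag holds 3 vertices, so the decomposition has width 2, which upper-bounds the treewidth. Conversely, {b, e, g} is a clique of size 3, and the vertices of any clique must share a bag in every tree decomposition; so some bag has ≥ 3 vertices and tw(G) ≥ 2. Hence tw(G) = 2 exactly.

Treewidth 2.
One such decomposition:
Bags: B1 = {b, c, g}  B2 = {b, c, d}  B3 = {b, e, g}  B4 = {c, d, f}  B5 = {a, c, g}
Tree: B1–B2, B1–B3, B2–B4, B1–B5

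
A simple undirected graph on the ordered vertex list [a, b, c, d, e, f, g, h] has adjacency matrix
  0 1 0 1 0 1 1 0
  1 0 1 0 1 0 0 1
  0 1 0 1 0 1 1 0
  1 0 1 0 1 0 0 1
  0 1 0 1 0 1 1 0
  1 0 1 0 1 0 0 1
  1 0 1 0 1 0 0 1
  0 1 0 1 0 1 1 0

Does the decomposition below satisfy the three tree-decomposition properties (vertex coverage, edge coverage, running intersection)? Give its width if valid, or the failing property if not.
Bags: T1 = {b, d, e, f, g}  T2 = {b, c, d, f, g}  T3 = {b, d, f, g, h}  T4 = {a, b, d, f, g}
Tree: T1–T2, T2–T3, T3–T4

Vertex coverage: the bags together contain {a, b, c, d, e, f, g, h}, the full vertex set. Edge coverage: each edge of G has both endpoints in at least one bag. Running intersection: for every vertex, the bags containing it form a connected subtree. All three properties hold, so this is a valid tree decomposition of width max|bag| − 1 = 4, and hence tw(G) ≤ 4.

Yes; width 4.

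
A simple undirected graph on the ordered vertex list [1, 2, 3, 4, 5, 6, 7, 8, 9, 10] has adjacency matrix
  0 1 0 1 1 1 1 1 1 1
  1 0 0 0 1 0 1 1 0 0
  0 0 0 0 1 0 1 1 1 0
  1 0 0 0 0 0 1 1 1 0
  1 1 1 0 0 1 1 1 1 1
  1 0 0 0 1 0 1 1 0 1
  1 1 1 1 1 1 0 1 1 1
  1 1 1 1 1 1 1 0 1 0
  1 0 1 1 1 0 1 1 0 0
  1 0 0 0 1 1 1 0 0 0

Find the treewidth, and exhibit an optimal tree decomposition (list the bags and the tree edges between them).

Treewidth 4.
One optimal decomposition is:
Bags: B1 = {1, 5, 7, 8, 9}  B2 = {1, 2, 5, 7, 8}  B3 = {3, 5, 7, 8, 9}  B4 = {1, 4, 7, 8, 9}  B5 = {1, 5, 6, 7, 8}  B6 = {1, 5, 6, 7, 10}
Tree: B1–B2, B1–B3, B1–B4, B1–B5, B5–B6

Each bag holds 5 vertices, so the decomposition has width 4, which upper-bounds the treewidth. For the lower bound, the 5 vertices {1, 4, 7, 8, 9} are pairwise adjacent, and any tree decomposition puts a clique entirely inside one bag — forcing width ≥ 4. Therefore the treewidth is 4.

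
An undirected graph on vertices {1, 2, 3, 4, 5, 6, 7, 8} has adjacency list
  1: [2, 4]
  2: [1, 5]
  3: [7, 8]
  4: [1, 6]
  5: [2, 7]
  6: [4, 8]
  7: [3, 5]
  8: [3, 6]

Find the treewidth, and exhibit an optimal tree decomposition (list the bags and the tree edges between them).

Treewidth 2.
Bags: B1 = {3, 6, 8}  B2 = {3, 6, 7}  B3 = {5, 6, 7}  B4 = {2, 5, 6}  B5 = {1, 2, 6}  B6 = {1, 4, 6}
Tree: B1–B2, B2–B3, B3–B4, B4–B5, B5–B6

Each bag holds 3 vertices, so the decomposition has width 2, which upper-bounds the treewidth. Since 6–8–3–7–5–2–1–4–6 is a cycle in G, G is not acyclic. Forests are exactly the graphs of treewidth ≤ 1, so tw(G) ≥ 2. Therefore the treewidth is 2.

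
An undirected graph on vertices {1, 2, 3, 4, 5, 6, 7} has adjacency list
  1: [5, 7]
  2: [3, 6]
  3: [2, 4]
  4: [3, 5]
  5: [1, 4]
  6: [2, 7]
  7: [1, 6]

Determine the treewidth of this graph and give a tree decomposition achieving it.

Each bag holds 3 vertices, so the decomposition has width 2, which upper-bounds the treewidth. For the lower bound, G contains the cycle 3–4–5–1–7–6–2–3, so G is not a forest; only forests have treewidth ≤ 1, hence tw(G) ≥ 2. Combining the bounds, tw(G) = 2.

Treewidth 2.
Bags: B1 = {3, 4, 5}  B2 = {1, 3, 5}  B3 = {1, 3, 7}  B4 = {3, 6, 7}  B5 = {2, 3, 6}
Tree: B1–B2, B2–B3, B3–B4, B4–B5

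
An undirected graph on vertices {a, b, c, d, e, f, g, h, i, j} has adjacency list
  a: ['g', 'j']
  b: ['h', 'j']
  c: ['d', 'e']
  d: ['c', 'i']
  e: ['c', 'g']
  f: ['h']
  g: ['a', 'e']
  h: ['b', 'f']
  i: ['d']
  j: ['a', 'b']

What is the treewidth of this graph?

1

A width-1 tree decomposition is:
Bags: B1 = {f, h}  B2 = {b, h}  B3 = {b, j}  B4 = {a, j}  B5 = {a, g}  B6 = {e, g}  B7 = {c, e}  B8 = {c, d}  B9 = {d, i}
Tree: B1–B2, B2–B3, B3–B4, B4–B5, B5–B6, B6–B7, B7–B8, B8–B9
Every bag has size at most 2, so the width is 2 − 1 = 1 and tw(G) ≤ 1. Since G has at least one edge (e.g. f–h), it is not an edgeless graph, so tw(G) ≥ 1. Therefore the treewidth is 1.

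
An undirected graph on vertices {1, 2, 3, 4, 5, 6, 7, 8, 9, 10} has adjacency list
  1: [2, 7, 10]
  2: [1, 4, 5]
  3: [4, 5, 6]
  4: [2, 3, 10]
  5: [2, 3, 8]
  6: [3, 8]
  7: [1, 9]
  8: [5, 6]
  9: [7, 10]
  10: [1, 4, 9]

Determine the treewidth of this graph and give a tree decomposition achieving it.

The largest bag has 3 vertices, giving width 2; this decomposition certifies tw(G) ≤ 2. The edges 7–9–10–1–7 form a cycle, so G is not a tree and its treewidth is at least 2. Therefore the treewidth is 2.

Treewidth 2.
One such decomposition:
Bags: B1 = {1, 7, 9}  B2 = {1, 9, 10}  B3 = {1, 2, 10}  B4 = {2, 4, 10}  B5 = {2, 4, 5}  B6 = {3, 4, 5}  B7 = {3, 5, 8}  B8 = {3, 6, 8}
Tree: B1–B2, B2–B3, B3–B4, B4–B5, B5–B6, B6–B7, B7–B8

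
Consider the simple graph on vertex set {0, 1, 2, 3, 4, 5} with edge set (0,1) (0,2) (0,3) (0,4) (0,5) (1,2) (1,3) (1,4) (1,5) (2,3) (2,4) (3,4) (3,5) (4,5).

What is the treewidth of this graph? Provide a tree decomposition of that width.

The largest bag has 5 vertices, giving width 4; this decomposition certifies tw(G) ≤ 4. On the other hand G contains the 5-clique {0, 1, 2, 3, 4}. A clique must lie in a single bag of any decomposition, so no decomposition can have width below 4. Hence tw(G) = 4 exactly.

Treewidth 4.
One optimal decomposition is:
Bags: B1 = {0, 1, 2, 3, 4}  B2 = {0, 1, 3, 4, 5}
Tree: B1–B2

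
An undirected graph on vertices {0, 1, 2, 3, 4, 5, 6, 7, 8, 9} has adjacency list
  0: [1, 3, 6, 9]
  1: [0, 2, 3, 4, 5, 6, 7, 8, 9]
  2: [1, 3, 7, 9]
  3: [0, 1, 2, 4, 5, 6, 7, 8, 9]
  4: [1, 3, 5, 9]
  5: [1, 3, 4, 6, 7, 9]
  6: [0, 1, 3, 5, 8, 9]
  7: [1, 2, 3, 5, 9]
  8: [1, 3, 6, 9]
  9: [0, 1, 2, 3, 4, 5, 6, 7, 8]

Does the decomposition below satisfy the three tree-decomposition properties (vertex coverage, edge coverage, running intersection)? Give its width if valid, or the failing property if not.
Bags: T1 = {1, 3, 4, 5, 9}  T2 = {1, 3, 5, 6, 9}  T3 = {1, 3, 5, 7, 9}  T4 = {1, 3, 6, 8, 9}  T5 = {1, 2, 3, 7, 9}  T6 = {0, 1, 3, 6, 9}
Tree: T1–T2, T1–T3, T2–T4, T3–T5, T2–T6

Vertex coverage: the bags together contain {0, 1, 2, 3, 4, 5, 6, 7, 8, 9}, the full vertex set. Edge coverage: each edge of G has both endpoints in at least one bag. Running intersection: for every vertex, the bags containing it form a connected subtree. All three properties hold, so this is a valid tree decomposition of width max|bag| − 1 = 4, and hence tw(G) ≤ 4.

Yes; width 4.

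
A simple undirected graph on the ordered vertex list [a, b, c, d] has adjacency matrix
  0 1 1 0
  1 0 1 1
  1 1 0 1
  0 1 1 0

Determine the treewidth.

2

A width-2 tree decomposition is:
Bags: B1 = {a, b, c}  B2 = {b, c, d}
Tree: B1–B2
Every bag has size at most 3, so the width is 3 − 1 = 2 and tw(G) ≤ 2. For the lower bound, the 3 vertices {b, c, d} are pairwise adjacent, and any tree decomposition puts a clique entirely inside one bag — forcing width ≥ 2. The upper and lower bounds meet at 2, so that is the treewidth.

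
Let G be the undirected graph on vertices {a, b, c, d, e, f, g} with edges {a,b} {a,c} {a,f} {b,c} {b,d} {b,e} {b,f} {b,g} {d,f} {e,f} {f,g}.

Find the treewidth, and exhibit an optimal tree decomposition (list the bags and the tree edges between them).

The largest bag has 3 vertices, giving width 2; this decomposition certifies tw(G) ≤ 2. Conversely, {a, b, c} is a clique of size 3, and the vertices of any clique must share a bag in every tree decomposition; so some bag has ≥ 3 vertices and tw(G) ≥ 2. The upper and lower bounds meet at 2, so that is the treewidth.

Treewidth 2.
One such decomposition:
Bags: B1 = {a, b, c}  B2 = {a, b, f}  B3 = {b, d, f}  B4 = {b, e, f}  B5 = {b, f, g}
Tree: B1–B2, B2–B3, B3–B4, B4–B5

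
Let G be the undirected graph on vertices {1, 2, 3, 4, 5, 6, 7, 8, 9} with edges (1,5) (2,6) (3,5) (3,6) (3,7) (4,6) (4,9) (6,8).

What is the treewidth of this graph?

A width-1 tree decomposition is:
Bags: B1 = {3, 6}  B2 = {3, 5}  B3 = {3, 7}  B4 = {4, 6}  B5 = {4, 9}  B6 = {1, 5}  B7 = {6, 8}  B8 = {2, 6}
Tree: B1–B2, B2–B3, B1–B4, B4–B5, B2–B6, B4–B7, B1–B8
Every bag has size at most 2, so the width is 2 − 1 = 1 and tw(G) ≤ 1. Since G has at least one edge (e.g. 3–6), it is not an edgeless graph, so tw(G) ≥ 1. Combining the bounds, tw(G) = 1.

1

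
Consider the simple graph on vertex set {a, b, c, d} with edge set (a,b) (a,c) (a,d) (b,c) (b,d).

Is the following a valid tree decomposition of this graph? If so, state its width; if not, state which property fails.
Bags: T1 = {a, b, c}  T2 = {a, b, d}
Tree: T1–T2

Vertex coverage: the bags together contain {a, b, c, d}, the full vertex set. Edge coverage: each edge of G has both endpoints in at least one bag. Running intersection: for every vertex, the bags containing it form a connected subtree. All three properties hold, so this is a valid tree decomposition of width max|bag| − 1 = 2, and hence tw(G) ≤ 2.

Yes; width 2.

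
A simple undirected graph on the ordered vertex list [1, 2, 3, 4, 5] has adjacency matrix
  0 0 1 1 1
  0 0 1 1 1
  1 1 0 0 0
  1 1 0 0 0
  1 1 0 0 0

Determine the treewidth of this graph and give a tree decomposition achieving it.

Each bag holds 3 vertices, so the decomposition has width 2, which upper-bounds the treewidth. For the lower bound, G contains the cycle 4–1–3–2–4, so G is not a forest; only forests have treewidth ≤ 1, hence tw(G) ≥ 2. Combining the bounds, tw(G) = 2.

Treewidth 2.
One optimal decomposition is:
Bags: B1 = {1, 2, 4}  B2 = {1, 2, 3}  B3 = {1, 2, 5}
Tree: B1–B2, B2–B3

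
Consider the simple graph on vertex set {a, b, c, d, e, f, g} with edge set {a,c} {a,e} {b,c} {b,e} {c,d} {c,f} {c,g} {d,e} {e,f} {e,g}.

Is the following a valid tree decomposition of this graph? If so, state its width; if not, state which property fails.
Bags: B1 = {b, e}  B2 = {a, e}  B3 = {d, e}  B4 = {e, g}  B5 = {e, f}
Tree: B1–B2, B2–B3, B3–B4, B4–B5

No — vertex c appears in no bag.

A tree decomposition must satisfy three properties: every vertex lies in some bag; for every edge, both endpoints lie together in some bag; and for every vertex, the bags containing it form a connected subtree. Here vertex c appears in no bag, so the decomposition is invalid.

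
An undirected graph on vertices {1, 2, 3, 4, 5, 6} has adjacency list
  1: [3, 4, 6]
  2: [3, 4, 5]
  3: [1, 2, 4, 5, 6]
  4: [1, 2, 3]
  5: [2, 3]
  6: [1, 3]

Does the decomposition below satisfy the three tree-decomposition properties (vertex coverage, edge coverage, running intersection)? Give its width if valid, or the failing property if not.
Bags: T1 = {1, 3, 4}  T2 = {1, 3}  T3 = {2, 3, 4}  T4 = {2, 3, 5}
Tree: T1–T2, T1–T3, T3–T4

A tree decomposition must satisfy three properties: every vertex lies in some bag; for every edge, both endpoints lie together in some bag; and for every vertex, the bags containing it form a connected subtree. Here vertex 6 appears in no bag, so the decomposition is invalid.

No — vertex 6 appears in no bag.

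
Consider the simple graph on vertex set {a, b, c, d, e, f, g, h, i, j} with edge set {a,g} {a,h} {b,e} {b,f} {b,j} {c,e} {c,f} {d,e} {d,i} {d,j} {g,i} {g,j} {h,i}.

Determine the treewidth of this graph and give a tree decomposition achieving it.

Each bag holds 3 vertices, so the decomposition has width 2, which upper-bounds the treewidth. For the lower bound, G contains the cycle a–h–i–g–a, so G is not a forest; only forests have treewidth ≤ 1, hence tw(G) ≥ 2. The upper and lower bounds meet at 2, so that is the treewidth.

Treewidth 2.
One such decomposition:
Bags: B1 = {a, g, h}  B2 = {g, h, i}  B3 = {g, i, j}  B4 = {d, i, j}  B5 = {b, d, j}  B6 = {b, d, e}  B7 = {b, e, f}  B8 = {c, e, f}
Tree: B1–B2, B2–B3, B3–B4, B4–B5, B5–B6, B6–B7, B7–B8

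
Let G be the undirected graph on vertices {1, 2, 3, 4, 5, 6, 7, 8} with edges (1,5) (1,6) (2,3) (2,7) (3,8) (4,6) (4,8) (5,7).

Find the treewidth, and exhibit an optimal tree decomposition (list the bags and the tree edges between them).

The largest bag has 3 vertices, giving width 2; this decomposition certifies tw(G) ≤ 2. The edges 3–8–4–6–1–5–7–2–3 form a cycle, so G is not a tree and its treewidth is at least 2. Combining the bounds, tw(G) = 2.

Treewidth 2.
One such decomposition:
Bags: B1 = {3, 4, 8}  B2 = {3, 4, 6}  B3 = {1, 3, 6}  B4 = {1, 3, 5}  B5 = {3, 5, 7}  B6 = {2, 3, 7}
Tree: B1–B2, B2–B3, B3–B4, B4–B5, B5–B6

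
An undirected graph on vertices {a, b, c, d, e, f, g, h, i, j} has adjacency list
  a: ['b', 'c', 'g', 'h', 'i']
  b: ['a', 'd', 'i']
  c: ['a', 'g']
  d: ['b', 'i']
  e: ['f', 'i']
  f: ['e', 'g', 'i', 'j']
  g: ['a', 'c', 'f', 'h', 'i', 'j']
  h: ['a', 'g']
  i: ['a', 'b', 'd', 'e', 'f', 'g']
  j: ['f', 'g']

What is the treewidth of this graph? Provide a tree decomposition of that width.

Treewidth 2.
One such decomposition:
Bags: B1 = {f, g, i}  B2 = {a, g, i}  B3 = {a, g, h}  B4 = {a, c, g}  B5 = {a, b, i}  B6 = {e, f, i}  B7 = {f, g, j}  B8 = {b, d, i}
Tree: B1–B2, B2–B3, B2–B4, B2–B5, B1–B6, B1–B7, B5–B8

Each bag holds 3 vertices, so the decomposition has width 2, which upper-bounds the treewidth. For the lower bound, the 3 vertices {b, d, i} are pairwise adjacent, and any tree decomposition puts a clique entirely inside one bag — forcing width ≥ 2. Combining the bounds, tw(G) = 2.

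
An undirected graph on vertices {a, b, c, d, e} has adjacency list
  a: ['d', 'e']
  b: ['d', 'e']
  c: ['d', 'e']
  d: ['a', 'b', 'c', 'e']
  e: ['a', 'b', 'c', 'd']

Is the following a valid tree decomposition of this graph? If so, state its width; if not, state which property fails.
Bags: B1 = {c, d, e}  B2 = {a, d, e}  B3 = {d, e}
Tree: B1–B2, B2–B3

A tree decomposition must satisfy three properties: every vertex lies in some bag; for every edge, both endpoints lie together in some bag; and for every vertex, the bags containing it form a connected subtree. Here vertex b appears in no bag, so the decomposition is invalid.

No — vertex b appears in no bag.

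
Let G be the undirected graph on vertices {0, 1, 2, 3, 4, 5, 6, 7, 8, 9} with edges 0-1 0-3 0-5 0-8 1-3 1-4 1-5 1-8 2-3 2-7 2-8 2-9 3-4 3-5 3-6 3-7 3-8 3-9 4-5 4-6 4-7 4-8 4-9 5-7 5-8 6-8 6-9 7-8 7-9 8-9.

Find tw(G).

4

A width-4 tree decomposition is:
Bags: B1 = {1, 3, 4, 5, 8}  B2 = {3, 4, 5, 7, 8}  B3 = {0, 1, 3, 5, 8}  B4 = {3, 4, 7, 8, 9}  B5 = {3, 4, 6, 8, 9}  B6 = {2, 3, 7, 8, 9}
Tree: B1–B2, B1–B3, B2–B4, B4–B5, B4–B6
Each bag holds 5 vertices, so the decomposition has width 4, which upper-bounds the treewidth. Conversely, {0, 1, 3, 5, 8} is a clique of size 5, and the vertices of any clique must share a bag in every tree decomposition; so some bag has ≥ 5 vertices and tw(G) ≥ 4. The upper and lower bounds meet at 4, so that is the treewidth.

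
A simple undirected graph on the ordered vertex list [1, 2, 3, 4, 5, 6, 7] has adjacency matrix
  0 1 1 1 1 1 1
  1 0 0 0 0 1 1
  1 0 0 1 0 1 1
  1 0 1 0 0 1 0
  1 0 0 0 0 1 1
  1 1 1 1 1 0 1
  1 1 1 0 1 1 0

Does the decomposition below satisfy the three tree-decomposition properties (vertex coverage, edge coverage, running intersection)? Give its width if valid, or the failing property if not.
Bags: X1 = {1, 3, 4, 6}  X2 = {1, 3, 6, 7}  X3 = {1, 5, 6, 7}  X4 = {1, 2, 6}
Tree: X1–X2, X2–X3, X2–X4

A tree decomposition must satisfy three properties: every vertex lies in some bag; for every edge, both endpoints lie together in some bag; and for every vertex, the bags containing it form a connected subtree. Here edge (7,2) lies in no bag, so the decomposition is invalid.

No — edge (7,2) lies in no bag.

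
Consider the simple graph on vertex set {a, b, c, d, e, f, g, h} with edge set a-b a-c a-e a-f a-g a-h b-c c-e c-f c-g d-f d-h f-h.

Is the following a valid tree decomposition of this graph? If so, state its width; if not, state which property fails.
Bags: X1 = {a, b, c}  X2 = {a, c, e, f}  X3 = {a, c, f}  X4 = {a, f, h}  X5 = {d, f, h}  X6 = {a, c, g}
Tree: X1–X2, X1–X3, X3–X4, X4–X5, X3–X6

A tree decomposition must satisfy three properties: every vertex lies in some bag; for every edge, both endpoints lie together in some bag; and for every vertex, the bags containing it form a connected subtree. Here bags containing vertex f are not connected in the tree, so the decomposition is invalid.

No — bags containing vertex f are not connected in the tree.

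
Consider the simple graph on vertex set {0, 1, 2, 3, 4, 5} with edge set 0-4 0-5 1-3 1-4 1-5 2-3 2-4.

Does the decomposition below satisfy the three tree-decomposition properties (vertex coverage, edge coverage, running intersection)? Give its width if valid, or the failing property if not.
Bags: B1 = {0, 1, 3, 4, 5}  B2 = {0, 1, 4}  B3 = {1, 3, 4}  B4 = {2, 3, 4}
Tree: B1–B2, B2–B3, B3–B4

No — bags containing vertex 3 are not connected in the tree.

A tree decomposition must satisfy three properties: every vertex lies in some bag; for every edge, both endpoints lie together in some bag; and for every vertex, the bags containing it form a connected subtree. Here bags containing vertex 3 are not connected in the tree, so the decomposition is invalid.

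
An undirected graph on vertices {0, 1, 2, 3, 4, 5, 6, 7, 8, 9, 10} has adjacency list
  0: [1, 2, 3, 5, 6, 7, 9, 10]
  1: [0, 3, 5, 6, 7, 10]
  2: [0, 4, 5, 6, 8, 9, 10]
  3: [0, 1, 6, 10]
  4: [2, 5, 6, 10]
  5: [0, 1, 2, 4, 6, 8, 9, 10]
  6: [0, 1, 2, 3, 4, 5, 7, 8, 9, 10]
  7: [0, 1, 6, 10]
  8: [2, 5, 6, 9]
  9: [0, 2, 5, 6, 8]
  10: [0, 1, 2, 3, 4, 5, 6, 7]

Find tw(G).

4

A width-4 tree decomposition is:
Bags: B1 = {0, 1, 5, 6, 10}  B2 = {0, 2, 5, 6, 10}  B3 = {0, 1, 6, 7, 10}  B4 = {0, 1, 3, 6, 10}  B5 = {2, 4, 5, 6, 10}  B6 = {0, 2, 5, 6, 9}  B7 = {2, 5, 6, 8, 9}
Tree: B1–B2, B1–B3, B3–B4, B2–B5, B2–B6, B6–B7
Each bag holds 5 vertices, so the decomposition has width 4, which upper-bounds the treewidth. For the lower bound, the 5 vertices {0, 2, 5, 6, 9} are pairwise adjacent, and any tree decomposition puts a clique entirely inside one bag — forcing width ≥ 4. Hence tw(G) = 4 exactly.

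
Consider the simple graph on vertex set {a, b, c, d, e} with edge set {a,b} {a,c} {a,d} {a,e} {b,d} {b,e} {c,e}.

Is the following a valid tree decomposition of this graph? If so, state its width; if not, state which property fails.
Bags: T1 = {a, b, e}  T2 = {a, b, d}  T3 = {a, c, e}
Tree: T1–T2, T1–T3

Yes; width 2.

Vertex coverage: the bags together contain {a, b, c, d, e}, the full vertex set. Edge coverage: each edge of G has both endpoints in at least one bag. Running intersection: for every vertex, the bags containing it form a connected subtree. All three properties hold, so this is a valid tree decomposition of width max|bag| − 1 = 2, and hence tw(G) ≤ 2.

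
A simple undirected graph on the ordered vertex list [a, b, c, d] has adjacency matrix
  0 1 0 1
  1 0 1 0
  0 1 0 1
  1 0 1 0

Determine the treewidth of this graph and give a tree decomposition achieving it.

Treewidth 2.
One such decomposition:
Bags: B1 = {a, c, d}  B2 = {a, b, c}
Tree: B1–B2

Every bag has size at most 3, so the width is 3 − 1 = 2 and tw(G) ≤ 2. The edges a–d–c–b–a form a cycle, so G is not a tree and its treewidth is at least 2. The upper and lower bounds meet at 2, so that is the treewidth.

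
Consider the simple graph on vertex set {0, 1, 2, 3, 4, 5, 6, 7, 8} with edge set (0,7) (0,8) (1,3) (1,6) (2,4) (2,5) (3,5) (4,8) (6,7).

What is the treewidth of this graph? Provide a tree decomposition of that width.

Treewidth 2.
Bags: B1 = {2, 4, 8}  B2 = {0, 2, 8}  B3 = {0, 2, 7}  B4 = {2, 6, 7}  B5 = {1, 2, 6}  B6 = {1, 2, 3}  B7 = {2, 3, 5}
Tree: B1–B2, B2–B3, B3–B4, B4–B5, B5–B6, B6–B7

Every bag has size at most 3, so the width is 3 − 1 = 2 and tw(G) ≤ 2. Since 2–4–8–0–7–6–1–3–5–2 is a cycle in G, G is not acyclic. Forests are exactly the graphs of treewidth ≤ 1, so tw(G) ≥ 2. The upper and lower bounds meet at 2, so that is the treewidth.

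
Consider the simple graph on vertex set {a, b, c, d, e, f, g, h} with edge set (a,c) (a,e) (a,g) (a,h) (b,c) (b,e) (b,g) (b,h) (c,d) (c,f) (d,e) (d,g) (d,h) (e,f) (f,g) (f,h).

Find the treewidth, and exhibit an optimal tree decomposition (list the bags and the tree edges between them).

Treewidth 4.
Bags: B1 = {a, b, d, e, f}  B2 = {a, b, c, d, f}  B3 = {a, b, d, f, g}  B4 = {a, b, d, f, h}
Tree: B1–B2, B2–B3, B3–B4

Each bag holds 5 vertices, so the decomposition has width 4, which upper-bounds the treewidth. For the lower bound: the 5 vertex sets {d,e}, {c,f}, {b,g}, {a}, {h} are disjoint, each induces a connected subgraph, and every pair is joined by at least one edge of G. Contracting each set to a single vertex therefore yields K_{5} as a minor, and since treewidth is minor-monotone, tw(G) ≥ tw(K_{5}) = 4. Therefore the treewidth is 4.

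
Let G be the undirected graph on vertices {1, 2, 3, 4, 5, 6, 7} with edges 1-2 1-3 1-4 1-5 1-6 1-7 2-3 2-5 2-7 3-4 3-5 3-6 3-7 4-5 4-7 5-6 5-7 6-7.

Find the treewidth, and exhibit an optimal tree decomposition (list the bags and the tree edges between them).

Each bag holds 5 vertices, so the decomposition has width 4, which upper-bounds the treewidth. For the lower bound, the 5 vertices {1, 2, 3, 5, 7} are pairwise adjacent, and any tree decomposition puts a clique entirely inside one bag — forcing width ≥ 4. Therefore the treewidth is 4.

Treewidth 4.
One such decomposition:
Bags: B1 = {1, 3, 5, 6, 7}  B2 = {1, 2, 3, 5, 7}  B3 = {1, 3, 4, 5, 7}
Tree: B1–B2, B2–B3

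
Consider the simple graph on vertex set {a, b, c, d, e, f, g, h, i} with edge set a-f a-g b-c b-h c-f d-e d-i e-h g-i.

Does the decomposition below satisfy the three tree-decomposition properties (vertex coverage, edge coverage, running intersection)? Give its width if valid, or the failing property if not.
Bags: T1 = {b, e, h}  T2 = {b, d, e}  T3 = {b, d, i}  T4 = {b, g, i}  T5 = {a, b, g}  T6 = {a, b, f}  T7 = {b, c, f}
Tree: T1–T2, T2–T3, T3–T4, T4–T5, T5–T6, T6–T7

Yes; width 2.

Every vertex of G appears in some bag (union = {a, b, c, d, e, f, g, h, i}); every edge is covered by a bag; and for each vertex v the set of bags containing v is connected in the bag tree. The decomposition is therefore valid. The largest bag has 3 vertices, so the width is 2.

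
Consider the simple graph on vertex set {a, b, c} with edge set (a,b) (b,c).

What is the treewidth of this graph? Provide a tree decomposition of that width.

Each bag holds 2 vertices, so the decomposition has width 1, which upper-bounds the treewidth. Since G has at least one edge (e.g. b–c), it is not an edgeless graph, so tw(G) ≥ 1. Hence tw(G) = 1 exactly.

Treewidth 1.
One optimal decomposition is:
Bags: B1 = {b, c}  B2 = {a, b}
Tree: B1–B2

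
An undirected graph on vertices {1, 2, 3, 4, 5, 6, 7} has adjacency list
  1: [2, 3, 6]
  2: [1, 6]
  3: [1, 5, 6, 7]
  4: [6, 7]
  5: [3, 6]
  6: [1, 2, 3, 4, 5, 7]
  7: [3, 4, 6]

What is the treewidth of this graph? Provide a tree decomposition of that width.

Every bag has size at most 3, so the width is 3 − 1 = 2 and tw(G) ≤ 2. For the lower bound, the 3 vertices {1, 2, 6} are pairwise adjacent, and any tree decomposition puts a clique entirely inside one bag — forcing width ≥ 2. Combining the bounds, tw(G) = 2.

Treewidth 2.
One optimal decomposition is:
Bags: B1 = {3, 5, 6}  B2 = {3, 6, 7}  B3 = {1, 3, 6}  B4 = {1, 2, 6}  B5 = {4, 6, 7}
Tree: B1–B2, B2–B3, B3–B4, B2–B5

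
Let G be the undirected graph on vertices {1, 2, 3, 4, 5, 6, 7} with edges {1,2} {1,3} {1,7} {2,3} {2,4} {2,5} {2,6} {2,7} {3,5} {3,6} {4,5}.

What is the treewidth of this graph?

2

A width-2 tree decomposition is:
Bags: B1 = {1, 2, 3}  B2 = {2, 3, 5}  B3 = {2, 4, 5}  B4 = {2, 3, 6}  B5 = {1, 2, 7}
Tree: B1–B2, B2–B3, B1–B4, B1–B5
Each bag holds 3 vertices, so the decomposition has width 2, which upper-bounds the treewidth. Conversely, {1, 2, 3} is a clique of size 3, and the vertices of any clique must share a bag in every tree decomposition; so some bag has ≥ 3 vertices and tw(G) ≥ 2. Combining the bounds, tw(G) = 2.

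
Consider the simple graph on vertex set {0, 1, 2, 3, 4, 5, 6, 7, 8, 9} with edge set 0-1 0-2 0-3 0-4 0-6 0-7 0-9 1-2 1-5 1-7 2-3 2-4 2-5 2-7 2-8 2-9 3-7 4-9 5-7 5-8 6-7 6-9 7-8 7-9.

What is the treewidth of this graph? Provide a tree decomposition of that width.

The largest bag has 4 vertices, giving width 3; this decomposition certifies tw(G) ≤ 3. On the other hand G contains the 4-clique {0, 2, 4, 9}. A clique must lie in a single bag of any decomposition, so no decomposition can have width below 3. Hence tw(G) = 3 exactly.

Treewidth 3.
One such decomposition:
Bags: B1 = {0, 1, 2, 7}  B2 = {0, 2, 7, 9}  B3 = {0, 2, 4, 9}  B4 = {0, 2, 3, 7}  B5 = {1, 2, 5, 7}  B6 = {2, 5, 7, 8}  B7 = {0, 6, 7, 9}
Tree: B1–B2, B2–B3, B2–B4, B1–B5, B5–B6, B2–B7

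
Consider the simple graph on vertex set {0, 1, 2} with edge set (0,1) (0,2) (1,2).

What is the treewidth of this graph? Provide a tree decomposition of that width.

With just one bag of size 3, the width is 3 − 1 = 2, so tw(G) ≤ 2. For the lower bound, the 3 vertices {0, 1, 2} are pairwise adjacent, and any tree decomposition puts a clique entirely inside one bag — forcing width ≥ 2. Therefore the treewidth is 2.

Treewidth 2.
One such decomposition:
Bags: B1 = {0, 1, 2}
Tree: (single bag)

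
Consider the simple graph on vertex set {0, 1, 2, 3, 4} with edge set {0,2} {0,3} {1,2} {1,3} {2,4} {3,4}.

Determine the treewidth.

A width-2 tree decomposition is:
Bags: B1 = {1, 2, 3}  B2 = {0, 2, 3}  B3 = {2, 3, 4}
Tree: B1–B2, B2–B3
Every bag has size at most 3, so the width is 3 − 1 = 2 and tw(G) ≤ 2. The edges 1–2–0–3–1 form a cycle, so G is not a tree and its treewidth is at least 2. Hence tw(G) = 2 exactly.

2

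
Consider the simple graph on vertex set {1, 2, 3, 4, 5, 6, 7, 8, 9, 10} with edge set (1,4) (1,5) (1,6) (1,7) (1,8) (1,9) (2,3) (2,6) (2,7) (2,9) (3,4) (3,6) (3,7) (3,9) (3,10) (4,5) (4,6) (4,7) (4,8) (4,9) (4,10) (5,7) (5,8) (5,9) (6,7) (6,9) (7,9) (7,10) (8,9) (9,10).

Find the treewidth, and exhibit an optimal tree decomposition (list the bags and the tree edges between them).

The largest bag has 5 vertices, giving width 4; this decomposition certifies tw(G) ≤ 4. On the other hand G contains the 5-clique {2, 3, 6, 7, 9}. A clique must lie in a single bag of any decomposition, so no decomposition can have width below 4. Combining the bounds, tw(G) = 4.

Treewidth 4.
One such decomposition:
Bags: B1 = {1, 4, 6, 7, 9}  B2 = {3, 4, 6, 7, 9}  B3 = {2, 3, 6, 7, 9}  B4 = {1, 4, 5, 7, 9}  B5 = {1, 4, 5, 8, 9}  B6 = {3, 4, 7, 9, 10}
Tree: B1–B2, B2–B3, B1–B4, B4–B5, B2–B6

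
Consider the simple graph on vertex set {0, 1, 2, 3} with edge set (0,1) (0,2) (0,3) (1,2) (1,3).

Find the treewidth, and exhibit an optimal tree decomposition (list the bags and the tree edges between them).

Every bag has size at most 3, so the width is 3 − 1 = 2 and tw(G) ≤ 2. Conversely, {0, 1, 2} is a clique of size 3, and the vertices of any clique must share a bag in every tree decomposition; so some bag has ≥ 3 vertices and tw(G) ≥ 2. Hence tw(G) = 2 exactly.

Treewidth 2.
One such decomposition:
Bags: B1 = {0, 1, 2}  B2 = {0, 1, 3}
Tree: B1–B2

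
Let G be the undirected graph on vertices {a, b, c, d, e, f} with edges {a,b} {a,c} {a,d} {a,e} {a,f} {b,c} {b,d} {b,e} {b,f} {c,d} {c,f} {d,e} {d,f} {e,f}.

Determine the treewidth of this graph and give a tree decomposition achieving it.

Every bag has size at most 5, so the width is 5 − 1 = 4 and tw(G) ≤ 4. On the other hand G contains the 5-clique {a, b, d, e, f}. A clique must lie in a single bag of any decomposition, so no decomposition can have width below 4. Hence tw(G) = 4 exactly.

Treewidth 4.
One such decomposition:
Bags: B1 = {a, b, d, e, f}  B2 = {a, b, c, d, f}
Tree: B1–B2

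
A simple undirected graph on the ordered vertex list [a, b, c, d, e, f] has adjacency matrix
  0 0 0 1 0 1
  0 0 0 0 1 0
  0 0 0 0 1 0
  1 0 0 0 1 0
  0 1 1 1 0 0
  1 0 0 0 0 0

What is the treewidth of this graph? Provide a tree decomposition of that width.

Treewidth 1.
One optimal decomposition is:
Bags: B1 = {d, e}  B2 = {a, d}  B3 = {b, e}  B4 = {a, f}  B5 = {c, e}
Tree: B1–B2, B1–B3, B2–B4, B1–B5

The largest bag has 2 vertices, giving width 1; this decomposition certifies tw(G) ≤ 1. G has an edge, so its treewidth is at least 1. Combining the bounds, tw(G) = 1.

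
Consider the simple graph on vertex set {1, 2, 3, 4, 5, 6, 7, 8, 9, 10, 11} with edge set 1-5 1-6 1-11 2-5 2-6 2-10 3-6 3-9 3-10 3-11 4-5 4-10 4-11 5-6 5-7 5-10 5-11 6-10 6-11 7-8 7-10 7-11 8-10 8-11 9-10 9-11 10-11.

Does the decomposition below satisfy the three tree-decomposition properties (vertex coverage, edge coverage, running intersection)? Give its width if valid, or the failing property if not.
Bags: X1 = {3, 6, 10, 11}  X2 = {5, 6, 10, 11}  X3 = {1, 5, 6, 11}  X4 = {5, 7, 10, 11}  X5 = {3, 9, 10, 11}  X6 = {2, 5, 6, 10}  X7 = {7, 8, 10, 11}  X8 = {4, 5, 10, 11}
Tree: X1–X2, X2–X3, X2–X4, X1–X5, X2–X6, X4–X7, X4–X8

Vertex coverage: the bags together contain {1, 2, 3, 4, 5, 6, 7, 8, 9, 10, 11}, the full vertex set. Edge coverage: each edge of G has both endpoints in at least one bag. Running intersection: for every vertex, the bags containing it form a connected subtree. All three properties hold, so this is a valid tree decomposition of width max|bag| − 1 = 3, and hence tw(G) ≤ 3.

Yes; width 3.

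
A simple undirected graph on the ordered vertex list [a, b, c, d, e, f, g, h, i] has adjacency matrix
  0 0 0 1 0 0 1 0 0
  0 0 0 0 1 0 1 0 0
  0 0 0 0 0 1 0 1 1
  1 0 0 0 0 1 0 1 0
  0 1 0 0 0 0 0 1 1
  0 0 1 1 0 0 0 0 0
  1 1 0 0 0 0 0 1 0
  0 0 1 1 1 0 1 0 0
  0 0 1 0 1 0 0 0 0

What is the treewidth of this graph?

3

A width-3 tree decomposition is:
Bags: B1 = {b, e, g, i}  B2 = {e, g, h, i}  B3 = {c, g, h, i}  B4 = {a, c, g, h}  B5 = {a, c, d, h}  B6 = {a, c, d, f}
Tree: B1–B2, B2–B3, B3–B4, B4–B5, B5–B6
Every bag has size at most 4, so the width is 4 − 1 = 3 and tw(G) ≤ 3. For the lower bound: the 4 vertex sets {b,e,i}, {g}, {h}, {a,c,d,f} are disjoint, each induces a connected subgraph, and every pair is joined by at least one edge of G. Contracting each set to a single vertex therefore yields K_{4} as a minor, and since treewidth is minor-monotone, tw(G) ≥ tw(K_{4}) = 3. Combining the bounds, tw(G) = 3.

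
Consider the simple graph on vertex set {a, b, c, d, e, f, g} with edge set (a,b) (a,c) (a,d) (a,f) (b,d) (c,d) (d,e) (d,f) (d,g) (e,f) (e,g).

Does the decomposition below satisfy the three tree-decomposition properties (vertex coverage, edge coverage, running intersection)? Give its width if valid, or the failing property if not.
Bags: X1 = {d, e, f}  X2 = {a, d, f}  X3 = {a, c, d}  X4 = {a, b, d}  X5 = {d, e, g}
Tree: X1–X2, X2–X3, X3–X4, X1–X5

Checking the three conditions: (i) the bags cover all of {a, b, c, d, e, f, g}; (ii) for each edge, some bag contains both endpoints; (iii) the bags containing any fixed vertex form a subtree. All hold, so the decomposition is valid with width 3 − 1 = 2.

Yes; width 2.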